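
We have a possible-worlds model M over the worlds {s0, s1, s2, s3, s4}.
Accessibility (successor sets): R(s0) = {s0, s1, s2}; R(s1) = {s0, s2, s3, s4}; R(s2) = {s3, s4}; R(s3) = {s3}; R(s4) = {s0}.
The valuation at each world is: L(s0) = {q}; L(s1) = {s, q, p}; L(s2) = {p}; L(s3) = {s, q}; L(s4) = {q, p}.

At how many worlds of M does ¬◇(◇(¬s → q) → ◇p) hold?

2

Recall that ◇ψ holds at a world iff ψ holds at some accessible world.
Let φ = ¬◇(◇(¬s → q) → ◇p). Evaluate φ at each world:
  s0 (successors {s0, s1, s2}): φ is false.
  s1 (successors {s0, s2, s3, s4}): φ is false.
  s2 (successors {s3, s4}): φ is true.
  s3 (successors {s3}): φ is true.
  s4 (successors {s0}): φ is false.
For instance, at s2:
  At s2: ◇(◇(¬s → q) → ◇p) is false, so ¬◇(◇(¬s → q) → ◇p) is true.
    At s2: ◇(◇(¬s → q) → ◇p) requires ◇(¬s → q) → ◇p at some successor in {s3, s4}.
      At s3: ◇(¬s → q) → ◇p is false.
      At s4: ◇(¬s → q) → ◇p is false.
    So ◇(◇(¬s → q) → ◇p) is false at s2.
Satisfying worlds: {s2, s3}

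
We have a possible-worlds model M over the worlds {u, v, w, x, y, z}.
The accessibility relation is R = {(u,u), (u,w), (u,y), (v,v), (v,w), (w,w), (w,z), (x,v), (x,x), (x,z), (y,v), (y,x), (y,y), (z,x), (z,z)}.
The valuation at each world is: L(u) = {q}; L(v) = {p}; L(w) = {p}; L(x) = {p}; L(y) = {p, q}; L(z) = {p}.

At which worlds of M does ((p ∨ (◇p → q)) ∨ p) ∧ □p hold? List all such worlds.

v, w, x, y, z

Recall that □ψ holds at a world iff ψ holds at every accessible world, and ◇ψ holds iff ψ holds at some accessible world.
Let φ = ((p ∨ (◇p → q)) ∨ p) ∧ □p. Evaluate φ at each world:
  u (successors {u, w, y}): φ is false.
  v (successors {v, w}): φ is true.
  w (successors {w, z}): φ is true.
  x (successors {v, x, z}): φ is true.
  y (successors {v, x, y}): φ is true.
  z (successors {x, z}): φ is true.
For instance, at z:
  At z: (p ∨ (◇p → q)) ∨ p is true, □p is true, so ((p ∨ (◇p → q)) ∨ p) ∧ □p is true.
    At z: p ∨ (◇p → q) is true, p is true, so (p ∨ (◇p → q)) ∨ p is true.
      At z: p is true, ◇p → q is false, so p ∨ (◇p → q) is true.
    At z: □p requires p at every successor {x, z}.
      At x: p is true.
      At z: p is true.
    So □p is true at z.
Satisfying worlds: {v, w, x, y, z}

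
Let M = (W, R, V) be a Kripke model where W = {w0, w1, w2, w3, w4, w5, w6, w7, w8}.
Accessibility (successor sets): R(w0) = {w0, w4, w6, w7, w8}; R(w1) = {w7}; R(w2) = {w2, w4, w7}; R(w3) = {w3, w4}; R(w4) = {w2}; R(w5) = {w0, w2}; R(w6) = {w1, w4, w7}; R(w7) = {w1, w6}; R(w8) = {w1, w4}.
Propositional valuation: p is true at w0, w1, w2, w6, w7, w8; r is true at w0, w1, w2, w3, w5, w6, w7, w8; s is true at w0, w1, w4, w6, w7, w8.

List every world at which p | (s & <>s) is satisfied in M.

w0, w1, w2, w6, w7, w8

Recall that <>ψ holds at a world iff ψ holds at some accessible world.
Let φ = p | (s & <>s). Evaluate φ at each world:
  w0 (successors {w0, w4, w6, w7, w8}): φ is true.
  w1 (successors {w7}): φ is true.
  w2 (successors {w2, w4, w7}): φ is true.
  w3 (successors {w3, w4}): φ is false.
  w4 (successors {w2}): φ is false.
  w5 (successors {w0, w2}): φ is false.
  w6 (successors {w1, w4, w7}): φ is true.
  w7 (successors {w1, w6}): φ is true.
  w8 (successors {w1, w4}): φ is true.
For instance, at w3:
  At w3: p is false, s & <>s is false, so p | (s & <>s) is false.
    At w3: s is false, <>s is true, so s & <>s is false.
      At w3: <>s requires s at some successor in {w3, w4}.
        s holds at w4, so <>s is true at w3.
Satisfying worlds: {w0, w1, w2, w6, w7, w8}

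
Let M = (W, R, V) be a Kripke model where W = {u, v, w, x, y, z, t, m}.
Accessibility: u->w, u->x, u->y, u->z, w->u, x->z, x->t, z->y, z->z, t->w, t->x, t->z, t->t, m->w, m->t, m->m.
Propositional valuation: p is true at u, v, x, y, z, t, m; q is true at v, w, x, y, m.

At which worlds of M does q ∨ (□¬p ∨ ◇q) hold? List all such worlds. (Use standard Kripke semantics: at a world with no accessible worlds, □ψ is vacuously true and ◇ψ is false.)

Recall that □ψ holds at a world iff ψ holds at every accessible world, and ◇ψ holds iff ψ holds at some accessible world.
Let φ = q ∨ (□¬p ∨ ◇q). Evaluate φ at each world:
  u (successors {w, x, y, z}): φ is true.
  v (successors ∅): φ is true.
  w (successors {u}): φ is true.
  x (successors {z, t}): φ is true.
  y (successors ∅): φ is true.
  z (successors {y, z}): φ is true.
  t (successors {w, x, z, t}): φ is true.
  m (successors {w, t, m}): φ is true.
For instance, at w:
  At w: q is true, □¬p ∨ ◇q is false, so q ∨ (□¬p ∨ ◇q) is true.
    At w: □¬p is false, ◇q is false, so □¬p ∨ ◇q is false.
      At w: □¬p requires ¬p at every successor {u}.
        ¬p fails at u, so □¬p is false at w.
      At w: ◇q requires q at some successor in {u}.
        At u: q is false.
      So ◇q is false at w.
Satisfying worlds: {u, v, w, x, y, z, t, m}

u, v, w, x, y, z, t, m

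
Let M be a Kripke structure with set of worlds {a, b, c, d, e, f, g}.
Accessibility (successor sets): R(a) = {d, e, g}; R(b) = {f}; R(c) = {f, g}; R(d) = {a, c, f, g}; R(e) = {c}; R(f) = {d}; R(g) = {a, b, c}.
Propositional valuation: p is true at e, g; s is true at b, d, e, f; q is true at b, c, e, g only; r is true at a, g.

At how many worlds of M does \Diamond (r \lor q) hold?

5

Let φ = \Diamond (r \lor q). Evaluate φ at each world:
  a (successors {d, e, g}): φ is true.
  b (successors {f}): φ is false.
  c (successors {f, g}): φ is true.
  d (successors {a, c, f, g}): φ is true.
  e (successors {c}): φ is true.
  f (successors {d}): φ is false.
  g (successors {a, b, c}): φ is true.
For instance, at a:
  At a: \Diamond (r \lor q) requires r \lor q at some successor in {d, e, g}.
    r \lor q holds at e, so \Diamond (r \lor q) is true at a.
Satisfying worlds: {a, c, d, e, g}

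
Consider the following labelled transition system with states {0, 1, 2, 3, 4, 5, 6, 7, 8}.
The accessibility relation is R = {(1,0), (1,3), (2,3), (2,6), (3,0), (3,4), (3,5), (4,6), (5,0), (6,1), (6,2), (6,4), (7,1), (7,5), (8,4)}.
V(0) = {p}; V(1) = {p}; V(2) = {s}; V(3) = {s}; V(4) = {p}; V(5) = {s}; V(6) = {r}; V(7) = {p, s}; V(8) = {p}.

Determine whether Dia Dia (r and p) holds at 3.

No

At 3: Dia Dia (r and p) requires Dia (r and p) at some successor in {0, 4, 5}.
  At 0: Dia (r and p) is false.
  At 4: Dia (r and p) is false.
  At 5: Dia (r and p) is false.
So Dia Dia (r and p) is false at 3.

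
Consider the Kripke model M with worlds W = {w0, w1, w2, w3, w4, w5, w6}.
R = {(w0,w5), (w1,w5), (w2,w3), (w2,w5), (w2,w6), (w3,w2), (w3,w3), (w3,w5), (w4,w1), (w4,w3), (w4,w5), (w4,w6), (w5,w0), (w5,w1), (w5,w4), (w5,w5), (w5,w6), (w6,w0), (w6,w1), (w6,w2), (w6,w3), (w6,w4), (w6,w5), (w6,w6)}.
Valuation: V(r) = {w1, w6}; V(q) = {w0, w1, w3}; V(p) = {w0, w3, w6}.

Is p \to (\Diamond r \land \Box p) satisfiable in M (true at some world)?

Let φ = p \to (\Diamond r \land \Box p). Evaluate φ at each world:
  w0 (successors {w5}): φ is false.
  w1 (successors {w5}): φ is true.
  w2 (successors {w3, w5, w6}): φ is true.
  w3 (successors {w2, w3, w5}): φ is false.
  w4 (successors {w1, w3, w5, w6}): φ is true.
  w5 (successors {w0, w1, w4, w5, w6}): φ is true.
  w6 (successors {w0, w1, w2, w3, w4, w5, w6}): φ is false.
Detail at w1 (witness):
  At w1: p is false, \Diamond r \land \Box p is false, so p \to (\Diamond r \land \Box p) is true.
    At w1: \Diamond r is false, \Box p is false, so \Diamond r \land \Box p is false.
      At w1: \Diamond r requires r at some successor in {w5}.
        At w5: r is false.
      So \Diamond r is false at w1.
      At w1: \Box p requires p at every successor {w5}.
        p fails at w5, so \Box p is false at w1.

Yes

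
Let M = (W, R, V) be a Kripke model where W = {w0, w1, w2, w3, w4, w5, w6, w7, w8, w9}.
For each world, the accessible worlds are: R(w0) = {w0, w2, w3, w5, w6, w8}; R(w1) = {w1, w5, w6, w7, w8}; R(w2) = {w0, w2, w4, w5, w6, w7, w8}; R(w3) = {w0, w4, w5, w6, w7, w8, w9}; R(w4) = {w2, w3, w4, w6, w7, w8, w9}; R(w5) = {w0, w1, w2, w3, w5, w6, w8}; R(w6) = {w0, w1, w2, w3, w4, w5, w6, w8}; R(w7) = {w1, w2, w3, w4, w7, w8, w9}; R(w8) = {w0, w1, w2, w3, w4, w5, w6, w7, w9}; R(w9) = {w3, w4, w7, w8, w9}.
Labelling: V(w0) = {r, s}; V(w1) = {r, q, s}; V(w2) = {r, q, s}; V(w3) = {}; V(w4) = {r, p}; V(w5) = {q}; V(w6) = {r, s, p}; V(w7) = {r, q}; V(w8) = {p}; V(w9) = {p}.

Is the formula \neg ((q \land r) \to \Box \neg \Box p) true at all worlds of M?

Let φ = \neg ((q \land r) \to \Box \neg \Box p). Evaluate φ at each world:
  w0 (successors {w0, w2, w3, w5, w6, w8}): φ is false.
  w1 (successors {w1, w5, w6, w7, w8}): φ is false.
  w2 (successors {w0, w2, w4, w5, w6, w7, w8}): φ is false.
  w3 (successors {w0, w4, w5, w6, w7, w8, w9}): φ is false.
  w4 (successors {w2, w3, w4, w6, w7, w8, w9}): φ is false.
  w5 (successors {w0, w1, w2, w3, w5, w6, w8}): φ is false.
  w6 (successors {w0, w1, w2, w3, w4, w5, w6, w8}): φ is false.
  w7 (successors {w1, w2, w3, w4, w7, w8, w9}): φ is false.
  w8 (successors {w0, w1, w2, w3, w4, w5, w6, w7, w9}): φ is false.
  w9 (successors {w3, w4, w7, w8, w9}): φ is false.
Detail at w0 (counterexample):
  At w0: (q \land r) \to \Box \neg \Box p is true, so \neg ((q \land r) \to \Box \neg \Box p) is false.
    At w0: q \land r is false, \Box \neg \Box p is true, so (q \land r) \to \Box \neg \Box p is true.
      At w0: \Box \neg \Box p requires \neg \Box p at every successor {w0, w2, w3, w5, w6, w8}.
        At w0: \neg \Box p is true.
        At w2: \neg \Box p is true.
        At w3: \neg \Box p is true.
        At w5: \neg \Box p is true.
        At w6: \neg \Box p is true.
        At w8: \neg \Box p is true.
      So \Box \neg \Box p is true at w0.

No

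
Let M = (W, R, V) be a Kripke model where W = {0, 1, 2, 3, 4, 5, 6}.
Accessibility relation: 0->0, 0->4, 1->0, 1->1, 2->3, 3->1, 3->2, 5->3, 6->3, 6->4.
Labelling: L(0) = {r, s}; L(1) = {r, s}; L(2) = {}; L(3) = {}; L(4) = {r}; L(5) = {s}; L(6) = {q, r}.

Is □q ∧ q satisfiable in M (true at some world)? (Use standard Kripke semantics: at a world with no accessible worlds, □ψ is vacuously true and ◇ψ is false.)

No

Let φ = □q ∧ q. Evaluate φ at each world:
  0 (successors {0, 4}): φ is false.
  1 (successors {0, 1}): φ is false.
  2 (successors {3}): φ is false.
  3 (successors {1, 2}): φ is false.
  4 (successors ∅): φ is false.
  5 (successors {3}): φ is false.
  6 (successors {3, 4}): φ is false.
For instance, at 0:
  At 0: □q is false, q is false, so □q ∧ q is false.
    At 0: □q requires q at every successor {0, 4}.
      q fails at 0, so □q is false at 0.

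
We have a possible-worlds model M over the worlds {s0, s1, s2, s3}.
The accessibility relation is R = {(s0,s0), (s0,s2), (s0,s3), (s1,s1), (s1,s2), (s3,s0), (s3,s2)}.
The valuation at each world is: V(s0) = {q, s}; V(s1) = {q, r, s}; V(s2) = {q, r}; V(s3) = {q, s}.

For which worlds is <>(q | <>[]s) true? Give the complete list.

s0, s1, s3

Let φ = <>(q | <>[]s). Evaluate φ at each world:
  s0 (successors {s0, s2, s3}): φ is true.
  s1 (successors {s1, s2}): φ is true.
  s2 (successors ∅): φ is false.
  s3 (successors {s0, s2}): φ is true.
For instance, at s3:
  At s3: <>(q | <>[]s) requires q | <>[]s at some successor in {s0, s2}.
    q | <>[]s holds at s0, so <>(q | <>[]s) is true at s3.
      At s0: q is true, <>[]s is true, so q | <>[]s is true.
Satisfying worlds: {s0, s1, s3}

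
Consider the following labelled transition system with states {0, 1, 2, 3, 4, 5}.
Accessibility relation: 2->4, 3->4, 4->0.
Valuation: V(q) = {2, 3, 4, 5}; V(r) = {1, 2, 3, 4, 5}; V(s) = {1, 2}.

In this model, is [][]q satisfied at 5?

At 5: no accessible worlds, so [][]q holds vacuously.

Yes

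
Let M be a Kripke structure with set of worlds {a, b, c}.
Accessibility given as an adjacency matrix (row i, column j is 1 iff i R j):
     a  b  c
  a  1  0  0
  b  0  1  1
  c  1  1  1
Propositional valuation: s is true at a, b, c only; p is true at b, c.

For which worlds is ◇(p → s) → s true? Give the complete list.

a, b, c

Let φ = ◇(p → s) → s. Evaluate φ at each world:
  a (successors {a}): φ is true.
  b (successors {b, c}): φ is true.
  c (successors {a, b, c}): φ is true.
For instance, at a:
  At a: ◇(p → s) is true, s is true, so ◇(p → s) → s is true.
    At a: ◇(p → s) requires p → s at some successor in {a}.
      p → s holds at a, so ◇(p → s) is true at a.
Satisfying worlds: {a, b, c}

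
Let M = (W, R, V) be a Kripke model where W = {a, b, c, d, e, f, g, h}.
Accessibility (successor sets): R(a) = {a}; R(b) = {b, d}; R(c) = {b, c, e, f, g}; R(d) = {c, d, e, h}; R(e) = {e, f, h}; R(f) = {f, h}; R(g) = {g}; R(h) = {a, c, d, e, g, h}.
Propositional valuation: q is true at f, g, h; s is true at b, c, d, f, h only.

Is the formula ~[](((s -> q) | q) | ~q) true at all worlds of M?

No

Let φ = ~[](((s -> q) | q) | ~q). Evaluate φ at each world:
  a (successors {a}): φ is false.
  b (successors {b, d}): φ is false.
  c (successors {b, c, e, f, g}): φ is false.
  d (successors {c, d, e, h}): φ is false.
  e (successors {e, f, h}): φ is false.
  f (successors {f, h}): φ is false.
  g (successors {g}): φ is false.
  h (successors {a, c, d, e, g, h}): φ is false.
Detail at a (counterexample):
  At a: [](((s -> q) | q) | ~q) is true, so ~[](((s -> q) | q) | ~q) is false.
    At a: [](((s -> q) | q) | ~q) requires ((s -> q) | q) | ~q at every successor {a}.
      At a: ((s -> q) | q) | ~q is true.
    So [](((s -> q) | q) | ~q) is true at a.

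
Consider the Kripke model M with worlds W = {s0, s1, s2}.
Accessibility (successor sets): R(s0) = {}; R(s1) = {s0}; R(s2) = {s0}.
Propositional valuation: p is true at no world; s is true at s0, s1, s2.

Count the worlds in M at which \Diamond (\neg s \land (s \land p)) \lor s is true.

3

Let φ = \Diamond (\neg s \land (s \land p)) \lor s. Evaluate φ at each world:
  s0 (successors ∅): φ is true.
  s1 (successors {s0}): φ is true.
  s2 (successors {s0}): φ is true.
For instance, at s2:
  At s2: \Diamond (\neg s \land (s \land p)) is false, s is true, so \Diamond (\neg s \land (s \land p)) \lor s is true.
    At s2: \Diamond (\neg s \land (s \land p)) requires \neg s \land (s \land p) at some successor in {s0}.
      At s0: \neg s \land (s \land p) is false.
    So \Diamond (\neg s \land (s \land p)) is false at s2.
Satisfying worlds: {s0, s1, s2}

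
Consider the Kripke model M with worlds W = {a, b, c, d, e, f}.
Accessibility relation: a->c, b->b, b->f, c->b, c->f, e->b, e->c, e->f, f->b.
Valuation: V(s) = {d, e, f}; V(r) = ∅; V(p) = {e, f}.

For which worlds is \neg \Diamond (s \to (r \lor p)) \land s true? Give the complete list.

d

Recall that \Diamond ψ holds at a world iff ψ holds at some accessible world.
Let φ = \neg \Diamond (s \to (r \lor p)) \land s. Evaluate φ at each world:
  a (successors {c}): φ is false.
  b (successors {b, f}): φ is false.
  c (successors {b, f}): φ is false.
  d (successors ∅): φ is true.
  e (successors {b, c, f}): φ is false.
  f (successors {b}): φ is false.
For instance, at f:
  At f: \neg \Diamond (s \to (r \lor p)) is false, s is true, so \neg \Diamond (s \to (r \lor p)) \land s is false.
    At f: \Diamond (s \to (r \lor p)) is true, so \neg \Diamond (s \to (r \lor p)) is false.
      At f: \Diamond (s \to (r \lor p)) requires s \to (r \lor p) at some successor in {b}.
        s \to (r \lor p) holds at b, so \Diamond (s \to (r \lor p)) is true at f.
Satisfying worlds: {d}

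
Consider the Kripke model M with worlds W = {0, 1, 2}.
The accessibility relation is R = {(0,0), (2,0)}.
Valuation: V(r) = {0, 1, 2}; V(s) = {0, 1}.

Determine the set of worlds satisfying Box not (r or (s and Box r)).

1

Let φ = Box not (r or (s and Box r)). Evaluate φ at each world:
  0 (successors {0}): φ is false.
  1 (successors ∅): φ is true.
  2 (successors {0}): φ is false.
For instance, at 0:
  At 0: Box not (r or (s and Box r)) requires not (r or (s and Box r)) at every successor {0}.
    not (r or (s and Box r)) fails at 0, so Box not (r or (s and Box r)) is false at 0.
      At 0: r or (s and Box r) is true, so not (r or (s and Box r)) is false.
Satisfying worlds: {1}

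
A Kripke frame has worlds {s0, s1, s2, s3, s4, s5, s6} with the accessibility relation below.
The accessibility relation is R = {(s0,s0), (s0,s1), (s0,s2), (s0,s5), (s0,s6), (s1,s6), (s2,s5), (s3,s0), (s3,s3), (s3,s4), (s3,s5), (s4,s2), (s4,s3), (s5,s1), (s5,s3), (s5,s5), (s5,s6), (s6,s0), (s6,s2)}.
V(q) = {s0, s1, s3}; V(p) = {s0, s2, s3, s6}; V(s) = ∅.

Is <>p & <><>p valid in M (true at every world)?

Let φ = <>p & <><>p. Evaluate φ at each world:
  s0 (successors {s0, s1, s2, s5, s6}): φ is true.
  s1 (successors {s6}): φ is true.
  s2 (successors {s5}): φ is false.
  s3 (successors {s0, s3, s4, s5}): φ is true.
  s4 (successors {s2, s3}): φ is true.
  s5 (successors {s1, s3, s5, s6}): φ is true.
  s6 (successors {s0, s2}): φ is true.
Detail at s2 (counterexample):
  At s2: <>p is false, <><>p is true, so <>p & <><>p is false.
    At s2: <>p requires p at some successor in {s5}.
      At s5: p is false.
    So <>p is false at s2.
    At s2: <><>p requires <>p at some successor in {s5}.
      <>p holds at s5, so <><>p is true at s2.

No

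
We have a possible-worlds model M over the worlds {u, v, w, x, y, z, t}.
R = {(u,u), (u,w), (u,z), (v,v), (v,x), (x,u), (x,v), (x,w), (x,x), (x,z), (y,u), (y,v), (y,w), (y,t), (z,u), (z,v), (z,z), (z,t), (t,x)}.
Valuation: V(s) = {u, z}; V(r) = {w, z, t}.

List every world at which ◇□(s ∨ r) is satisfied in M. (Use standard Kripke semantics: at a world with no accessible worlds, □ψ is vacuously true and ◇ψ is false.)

Let φ = ◇□(s ∨ r). Evaluate φ at each world:
  u (successors {u, w, z}): φ is true.
  v (successors {v, x}): φ is false.
  w (successors ∅): φ is false.
  x (successors {u, v, w, x, z}): φ is true.
  y (successors {u, v, w, t}): φ is true.
  z (successors {u, v, z, t}): φ is true.
  t (successors {x}): φ is false.
For instance, at t:
  At t: ◇□(s ∨ r) requires □(s ∨ r) at some successor in {x}.
    At x: □(s ∨ r) is false.
  So ◇□(s ∨ r) is false at t.
Satisfying worlds: {u, x, y, z}

u, x, y, z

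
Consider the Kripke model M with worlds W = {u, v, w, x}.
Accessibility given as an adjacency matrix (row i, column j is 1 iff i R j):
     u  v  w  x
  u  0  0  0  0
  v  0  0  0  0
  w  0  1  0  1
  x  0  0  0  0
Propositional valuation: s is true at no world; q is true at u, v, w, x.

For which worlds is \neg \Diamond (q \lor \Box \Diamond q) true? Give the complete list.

Recall that \Box ψ holds at a world iff ψ holds at every accessible world, and \Diamond ψ holds iff ψ holds at some accessible world.
Let φ = \neg \Diamond (q \lor \Box \Diamond q). Evaluate φ at each world:
  u (successors ∅): φ is true.
  v (successors ∅): φ is true.
  w (successors {v, x}): φ is false.
  x (successors ∅): φ is true.
For instance, at w:
  At w: \Diamond (q \lor \Box \Diamond q) is true, so \neg \Diamond (q \lor \Box \Diamond q) is false.
    At w: \Diamond (q \lor \Box \Diamond q) requires q \lor \Box \Diamond q at some successor in {v, x}.
      q \lor \Box \Diamond q holds at v, so \Diamond (q \lor \Box \Diamond q) is true at w.
Satisfying worlds: {u, v, x}

u, v, x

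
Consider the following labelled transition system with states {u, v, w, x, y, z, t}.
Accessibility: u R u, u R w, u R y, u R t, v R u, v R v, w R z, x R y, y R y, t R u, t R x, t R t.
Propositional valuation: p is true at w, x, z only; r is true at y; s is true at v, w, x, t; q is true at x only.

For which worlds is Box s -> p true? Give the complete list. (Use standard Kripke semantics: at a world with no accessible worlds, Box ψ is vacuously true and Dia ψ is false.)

Let φ = Box s -> p. Evaluate φ at each world:
  u (successors {u, w, y, t}): φ is true.
  v (successors {u, v}): φ is true.
  w (successors {z}): φ is true.
  x (successors {y}): φ is true.
  y (successors {y}): φ is true.
  z (successors ∅): φ is true.
  t (successors {u, x, t}): φ is true.
For instance, at t:
  At t: Box s is false, p is false, so Box s -> p is true.
    At t: Box s requires s at every successor {u, x, t}.
      s fails at u, so Box s is false at t.
Satisfying worlds: {u, v, w, x, y, z, t}

u, v, w, x, y, z, t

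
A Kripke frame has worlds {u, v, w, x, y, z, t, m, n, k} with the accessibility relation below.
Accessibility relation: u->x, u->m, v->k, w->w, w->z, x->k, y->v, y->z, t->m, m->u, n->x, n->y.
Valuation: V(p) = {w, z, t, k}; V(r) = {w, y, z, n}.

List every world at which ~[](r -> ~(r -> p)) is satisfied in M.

Let φ = ~[](r -> ~(r -> p)). Evaluate φ at each world:
  u (successors {x, m}): φ is false.
  v (successors {k}): φ is false.
  w (successors {w, z}): φ is true.
  x (successors {k}): φ is false.
  y (successors {v, z}): φ is true.
  z (successors ∅): φ is false.
  t (successors {m}): φ is false.
  m (successors {u}): φ is false.
  n (successors {x, y}): φ is false.
  k (successors ∅): φ is false.
For instance, at y:
  At y: [](r -> ~(r -> p)) is false, so ~[](r -> ~(r -> p)) is true.
    At y: [](r -> ~(r -> p)) requires r -> ~(r -> p) at every successor {v, z}.
      r -> ~(r -> p) fails at z, so [](r -> ~(r -> p)) is false at y.
Satisfying worlds: {w, y}

w, y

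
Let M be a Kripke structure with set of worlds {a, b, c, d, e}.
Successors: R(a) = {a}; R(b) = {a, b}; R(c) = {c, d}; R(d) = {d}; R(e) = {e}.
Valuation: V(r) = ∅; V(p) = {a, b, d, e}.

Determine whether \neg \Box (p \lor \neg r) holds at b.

No

At b: \Box (p \lor \neg r) is true, so \neg \Box (p \lor \neg r) is false.
  At b: \Box (p \lor \neg r) requires p \lor \neg r at every successor {a, b}.
    At a: p \lor \neg r is true.
    At b: p \lor \neg r is true.
  So \Box (p \lor \neg r) is true at b.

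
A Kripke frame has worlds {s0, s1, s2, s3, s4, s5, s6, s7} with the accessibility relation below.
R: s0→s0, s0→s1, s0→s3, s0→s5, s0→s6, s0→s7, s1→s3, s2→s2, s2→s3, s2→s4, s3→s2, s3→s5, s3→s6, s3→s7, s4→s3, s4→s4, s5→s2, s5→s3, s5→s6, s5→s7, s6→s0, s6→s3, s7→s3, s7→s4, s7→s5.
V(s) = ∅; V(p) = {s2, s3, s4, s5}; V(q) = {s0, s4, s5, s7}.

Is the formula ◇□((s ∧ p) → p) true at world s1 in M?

At s1: ◇□((s ∧ p) → p) requires □((s ∧ p) → p) at some successor in {s3}.
  □((s ∧ p) → p) holds at s3, so ◇□((s ∧ p) → p) is true at s1.
    At s3: □((s ∧ p) → p) requires (s ∧ p) → p at every successor {s2, s5, s6, s7}.
      At s2: (s ∧ p) → p is true.
      At s5: (s ∧ p) → p is true.
      At s6: (s ∧ p) → p is true.
      At s7: (s ∧ p) → p is true.
    So □((s ∧ p) → p) is true at s3.

Yes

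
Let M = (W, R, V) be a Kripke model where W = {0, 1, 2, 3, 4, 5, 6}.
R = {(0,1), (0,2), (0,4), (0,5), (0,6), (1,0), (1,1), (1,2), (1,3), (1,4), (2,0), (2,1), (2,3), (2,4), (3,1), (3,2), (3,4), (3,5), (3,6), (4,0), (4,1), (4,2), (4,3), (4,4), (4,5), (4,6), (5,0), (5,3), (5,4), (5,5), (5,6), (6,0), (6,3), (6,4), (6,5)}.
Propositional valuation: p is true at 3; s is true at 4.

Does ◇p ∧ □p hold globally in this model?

Let φ = ◇p ∧ □p. Evaluate φ at each world:
  0 (successors {1, 2, 4, 5, 6}): φ is false.
  1 (successors {0, 1, 2, 3, 4}): φ is false.
  2 (successors {0, 1, 3, 4}): φ is false.
  3 (successors {1, 2, 4, 5, 6}): φ is false.
  4 (successors {0, 1, 2, 3, 4, 5, 6}): φ is false.
  5 (successors {0, 3, 4, 5, 6}): φ is false.
  6 (successors {0, 3, 4, 5}): φ is false.
Detail at 0 (counterexample):
  At 0: ◇p is false, □p is false, so ◇p ∧ □p is false.
    At 0: ◇p requires p at some successor in {1, 2, 4, 5, 6}.
      At 1: p is false.
      At 2: p is false.
      At 4: p is false.
      At 5: p is false.
      At 6: p is false.
    So ◇p is false at 0.
    At 0: □p requires p at every successor {1, 2, 4, 5, 6}.
      p fails at 1, so □p is false at 0.

No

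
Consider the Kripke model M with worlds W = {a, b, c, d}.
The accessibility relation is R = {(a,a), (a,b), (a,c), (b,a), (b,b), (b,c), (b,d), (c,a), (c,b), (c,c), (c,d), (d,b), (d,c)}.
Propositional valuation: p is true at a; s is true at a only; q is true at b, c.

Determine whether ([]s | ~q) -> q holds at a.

At a: []s | ~q is true, q is false, so ([]s | ~q) -> q is false.
  At a: []s is false, ~q is true, so []s | ~q is true.
    At a: []s requires s at every successor {a, b, c}.
      s fails at b, so []s is false at a.

No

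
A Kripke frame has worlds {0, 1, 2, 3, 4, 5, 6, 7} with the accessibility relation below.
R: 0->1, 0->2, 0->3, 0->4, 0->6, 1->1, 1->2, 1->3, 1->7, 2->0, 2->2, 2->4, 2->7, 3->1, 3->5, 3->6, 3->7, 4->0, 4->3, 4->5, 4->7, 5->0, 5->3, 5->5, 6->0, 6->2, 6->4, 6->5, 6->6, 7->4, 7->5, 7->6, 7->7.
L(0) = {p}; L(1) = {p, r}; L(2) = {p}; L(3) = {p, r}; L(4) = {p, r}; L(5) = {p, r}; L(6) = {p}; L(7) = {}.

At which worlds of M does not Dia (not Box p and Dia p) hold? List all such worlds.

none

Let φ = not Dia (not Box p and Dia p). Evaluate φ at each world:
  0 (successors {1, 2, 3, 4, 6}): φ is false.
  1 (successors {1, 2, 3, 7}): φ is false.
  2 (successors {0, 2, 4, 7}): φ is false.
  3 (successors {1, 5, 6, 7}): φ is false.
  4 (successors {0, 3, 5, 7}): φ is false.
  5 (successors {0, 3, 5}): φ is false.
  6 (successors {0, 2, 4, 5, 6}): φ is false.
  7 (successors {4, 5, 6, 7}): φ is false.
For instance, at 1:
  At 1: Dia (not Box p and Dia p) is true, so not Dia (not Box p and Dia p) is false.
    At 1: Dia (not Box p and Dia p) requires not Box p and Dia p at some successor in {1, 2, 3, 7}.
      not Box p and Dia p holds at 1, so Dia (not Box p and Dia p) is true at 1.
Satisfying worlds: none.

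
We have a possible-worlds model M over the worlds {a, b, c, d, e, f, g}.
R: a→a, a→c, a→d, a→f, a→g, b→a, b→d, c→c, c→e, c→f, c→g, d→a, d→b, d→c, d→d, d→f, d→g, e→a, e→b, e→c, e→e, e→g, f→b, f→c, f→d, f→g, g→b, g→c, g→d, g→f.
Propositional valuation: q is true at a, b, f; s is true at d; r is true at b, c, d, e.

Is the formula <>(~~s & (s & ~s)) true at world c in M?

No

At c: <>(~~s & (s & ~s)) requires ~~s & (s & ~s) at some successor in {c, e, f, g}.
  At c: ~~s & (s & ~s) is false.
  At e: ~~s & (s & ~s) is false.
  At f: ~~s & (s & ~s) is false.
  At g: ~~s & (s & ~s) is false.
So <>(~~s & (s & ~s)) is false at c.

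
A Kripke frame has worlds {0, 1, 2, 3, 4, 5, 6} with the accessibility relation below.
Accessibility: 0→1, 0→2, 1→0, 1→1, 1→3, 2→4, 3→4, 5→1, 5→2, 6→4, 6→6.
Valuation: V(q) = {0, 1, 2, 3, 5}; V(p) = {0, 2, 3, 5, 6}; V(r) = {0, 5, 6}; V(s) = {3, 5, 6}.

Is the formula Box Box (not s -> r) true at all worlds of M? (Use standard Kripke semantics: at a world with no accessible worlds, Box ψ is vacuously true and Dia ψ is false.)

Let φ = Box Box (not s -> r). Evaluate φ at each world:
  0 (successors {1, 2}): φ is false.
  1 (successors {0, 1, 3}): φ is false.
  2 (successors {4}): φ is true.
  3 (successors {4}): φ is true.
  4 (successors ∅): φ is true.
  5 (successors {1, 2}): φ is false.
  6 (successors {4, 6}): φ is false.
Detail at 0 (counterexample):
  At 0: Box Box (not s -> r) requires Box (not s -> r) at every successor {1, 2}.
    Box (not s -> r) fails at 1, so Box Box (not s -> r) is false at 0.
      At 1: Box (not s -> r) requires not s -> r at every successor {0, 1, 3}.
        not s -> r fails at 1, so Box (not s -> r) is false at 1.

No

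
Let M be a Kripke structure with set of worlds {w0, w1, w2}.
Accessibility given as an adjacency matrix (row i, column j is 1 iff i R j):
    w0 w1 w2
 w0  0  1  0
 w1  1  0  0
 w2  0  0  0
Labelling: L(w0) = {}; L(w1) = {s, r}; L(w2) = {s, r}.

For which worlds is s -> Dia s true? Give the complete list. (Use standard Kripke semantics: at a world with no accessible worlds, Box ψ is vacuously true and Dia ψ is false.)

Recall that Dia ψ holds at a world iff ψ holds at some accessible world.
Let φ = s -> Dia s. Evaluate φ at each world:
  w0 (successors {w1}): φ is true.
  w1 (successors {w0}): φ is false.
  w2 (successors ∅): φ is false.
For instance, at w0:
  At w0: s is false, Dia s is true, so s -> Dia s is true.
    At w0: Dia s requires s at some successor in {w1}.
      s holds at w1, so Dia s is true at w0.
Satisfying worlds: {w0}

w0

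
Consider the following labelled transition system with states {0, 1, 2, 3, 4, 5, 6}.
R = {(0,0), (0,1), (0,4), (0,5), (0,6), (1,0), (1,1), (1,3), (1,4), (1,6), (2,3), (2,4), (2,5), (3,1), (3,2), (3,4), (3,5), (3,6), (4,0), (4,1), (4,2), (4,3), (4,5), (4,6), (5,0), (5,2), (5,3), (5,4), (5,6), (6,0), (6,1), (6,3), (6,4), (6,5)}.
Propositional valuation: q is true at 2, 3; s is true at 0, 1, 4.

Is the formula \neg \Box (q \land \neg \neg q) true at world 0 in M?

Yes

Recall that \Box ψ holds at a world iff ψ holds at every accessible world, and \Diamond ψ holds iff ψ holds at some accessible world.
At 0: \Box (q \land \neg \neg q) is false, so \neg \Box (q \land \neg \neg q) is true.
  At 0: \Box (q \land \neg \neg q) requires q \land \neg \neg q at every successor {0, 1, 4, 5, 6}.
    q \land \neg \neg q fails at 0, so \Box (q \land \neg \neg q) is false at 0.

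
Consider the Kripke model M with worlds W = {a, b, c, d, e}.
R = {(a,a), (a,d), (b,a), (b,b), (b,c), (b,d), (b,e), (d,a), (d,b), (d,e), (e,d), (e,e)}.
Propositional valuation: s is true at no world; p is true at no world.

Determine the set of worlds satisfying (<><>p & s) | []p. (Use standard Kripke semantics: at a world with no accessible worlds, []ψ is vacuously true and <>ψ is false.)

c

Let φ = (<><>p & s) | []p. Evaluate φ at each world:
  a (successors {a, d}): φ is false.
  b (successors {a, b, c, d, e}): φ is false.
  c (successors ∅): φ is true.
  d (successors {a, b, e}): φ is false.
  e (successors {d, e}): φ is false.
For instance, at a:
  At a: <><>p & s is false, []p is false, so (<><>p & s) | []p is false.
    At a: <><>p is false, s is false, so <><>p & s is false.
      At a: <><>p requires <>p at some successor in {a, d}.
        At a: <>p is false.
        At d: <>p is false.
      So <><>p is false at a.
    At a: []p requires p at every successor {a, d}.
      p fails at a, so []p is false at a.
Satisfying worlds: {c}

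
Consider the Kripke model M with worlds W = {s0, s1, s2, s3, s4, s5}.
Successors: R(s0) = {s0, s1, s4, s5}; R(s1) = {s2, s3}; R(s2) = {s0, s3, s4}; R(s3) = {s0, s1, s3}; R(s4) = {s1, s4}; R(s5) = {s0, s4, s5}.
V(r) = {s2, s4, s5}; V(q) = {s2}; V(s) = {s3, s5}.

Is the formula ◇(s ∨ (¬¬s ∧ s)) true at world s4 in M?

At s4: ◇(s ∨ (¬¬s ∧ s)) requires s ∨ (¬¬s ∧ s) at some successor in {s1, s4}.
  At s1: s ∨ (¬¬s ∧ s) is false.
  At s4: s ∨ (¬¬s ∧ s) is false.
So ◇(s ∨ (¬¬s ∧ s)) is false at s4.

No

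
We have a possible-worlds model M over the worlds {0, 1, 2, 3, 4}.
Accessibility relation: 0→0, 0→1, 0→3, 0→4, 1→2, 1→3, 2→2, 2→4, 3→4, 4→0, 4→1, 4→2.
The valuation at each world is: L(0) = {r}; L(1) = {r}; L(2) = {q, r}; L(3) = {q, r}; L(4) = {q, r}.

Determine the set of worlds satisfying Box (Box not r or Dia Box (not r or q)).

2, 3, 4

Let φ = Box (Box not r or Dia Box (not r or q)). Evaluate φ at each world:
  0 (successors {0, 1, 3, 4}): φ is false.
  1 (successors {2, 3}): φ is false.
  2 (successors {2, 4}): φ is true.
  3 (successors {4}): φ is true.
  4 (successors {0, 1, 2}): φ is true.
For instance, at 2:
  At 2: Box (Box not r or Dia Box (not r or q)) requires Box not r or Dia Box (not r or q) at every successor {2, 4}.
      At 2: Box not r is false, Dia Box (not r or q) is true, so Box not r or Dia Box (not r or q) is true.
      At 4: Box not r is false, Dia Box (not r or q) is true, so Box not r or Dia Box (not r or q) is true.
  So Box (Box not r or Dia Box (not r or q)) is true at 2.
Satisfying worlds: {2, 3, 4}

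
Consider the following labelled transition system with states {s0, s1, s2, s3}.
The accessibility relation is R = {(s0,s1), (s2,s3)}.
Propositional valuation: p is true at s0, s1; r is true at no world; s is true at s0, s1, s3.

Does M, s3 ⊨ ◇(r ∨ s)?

No

At s3: no accessible worlds, so ◇(r ∨ s) is false.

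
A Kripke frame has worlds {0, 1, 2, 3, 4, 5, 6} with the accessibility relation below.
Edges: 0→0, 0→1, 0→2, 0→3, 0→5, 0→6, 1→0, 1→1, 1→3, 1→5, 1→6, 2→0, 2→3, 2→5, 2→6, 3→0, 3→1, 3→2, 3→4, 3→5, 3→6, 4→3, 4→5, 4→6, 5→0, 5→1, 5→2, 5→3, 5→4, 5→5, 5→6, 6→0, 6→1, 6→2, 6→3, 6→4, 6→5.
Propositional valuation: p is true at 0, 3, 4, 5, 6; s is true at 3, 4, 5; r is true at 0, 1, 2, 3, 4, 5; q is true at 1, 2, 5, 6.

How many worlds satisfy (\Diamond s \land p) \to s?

5

Let φ = (\Diamond s \land p) \to s. Evaluate φ at each world:
  0 (successors {0, 1, 2, 3, 5, 6}): φ is false.
  1 (successors {0, 1, 3, 5, 6}): φ is true.
  2 (successors {0, 3, 5, 6}): φ is true.
  3 (successors {0, 1, 2, 4, 5, 6}): φ is true.
  4 (successors {3, 5, 6}): φ is true.
  5 (successors {0, 1, 2, 3, 4, 5, 6}): φ is true.
  6 (successors {0, 1, 2, 3, 4, 5}): φ is false.
For instance, at 2:
  At 2: \Diamond s \land p is false, s is false, so (\Diamond s \land p) \to s is true.
    At 2: \Diamond s is true, p is false, so \Diamond s \land p is false.
      At 2: \Diamond s requires s at some successor in {0, 3, 5, 6}.
        s holds at 3, so \Diamond s is true at 2.
Satisfying worlds: {1, 2, 3, 4, 5}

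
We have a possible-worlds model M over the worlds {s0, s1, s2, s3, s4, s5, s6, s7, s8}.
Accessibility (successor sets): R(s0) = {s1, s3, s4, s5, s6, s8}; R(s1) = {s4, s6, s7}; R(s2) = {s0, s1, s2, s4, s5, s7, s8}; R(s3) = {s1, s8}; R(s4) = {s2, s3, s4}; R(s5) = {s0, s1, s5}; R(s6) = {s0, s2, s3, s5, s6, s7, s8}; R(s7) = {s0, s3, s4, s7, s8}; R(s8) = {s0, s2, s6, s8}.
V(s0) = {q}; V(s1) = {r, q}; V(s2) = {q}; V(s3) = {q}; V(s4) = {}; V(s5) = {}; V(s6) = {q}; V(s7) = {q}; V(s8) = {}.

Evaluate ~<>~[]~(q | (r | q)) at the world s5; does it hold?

No

At s5: <>~[]~(q | (r | q)) is true, so ~<>~[]~(q | (r | q)) is false.
  At s5: <>~[]~(q | (r | q)) requires ~[]~(q | (r | q)) at some successor in {s0, s1, s5}.
    ~[]~(q | (r | q)) holds at s0, so <>~[]~(q | (r | q)) is true at s5.
      At s0: []~(q | (r | q)) is false, so ~[]~(q | (r | q)) is true.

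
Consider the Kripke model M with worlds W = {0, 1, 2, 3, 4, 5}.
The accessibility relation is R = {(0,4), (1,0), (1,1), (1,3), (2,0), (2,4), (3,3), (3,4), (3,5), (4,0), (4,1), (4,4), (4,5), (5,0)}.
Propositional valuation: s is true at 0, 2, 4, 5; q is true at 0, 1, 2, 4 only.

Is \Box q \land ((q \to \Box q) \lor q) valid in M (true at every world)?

No

Let φ = \Box q \land ((q \to \Box q) \lor q). Evaluate φ at each world:
  0 (successors {4}): φ is true.
  1 (successors {0, 1, 3}): φ is false.
  2 (successors {0, 4}): φ is true.
  3 (successors {3, 4, 5}): φ is false.
  4 (successors {0, 1, 4, 5}): φ is false.
  5 (successors {0}): φ is true.
Detail at 1 (counterexample):
  At 1: \Box q is false, (q \to \Box q) \lor q is true, so \Box q \land ((q \to \Box q) \lor q) is false.
    At 1: \Box q requires q at every successor {0, 1, 3}.
      q fails at 3, so \Box q is false at 1.
    At 1: q \to \Box q is false, q is true, so (q \to \Box q) \lor q is true.
      At 1: q is true, \Box q is false, so q \to \Box q is false.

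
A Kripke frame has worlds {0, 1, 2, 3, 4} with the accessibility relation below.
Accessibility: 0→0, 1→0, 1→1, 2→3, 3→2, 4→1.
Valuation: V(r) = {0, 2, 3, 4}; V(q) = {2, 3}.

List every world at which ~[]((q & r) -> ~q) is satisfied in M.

2, 3

Let φ = ~[]((q & r) -> ~q). Evaluate φ at each world:
  0 (successors {0}): φ is false.
  1 (successors {0, 1}): φ is false.
  2 (successors {3}): φ is true.
  3 (successors {2}): φ is true.
  4 (successors {1}): φ is false.
For instance, at 0:
  At 0: []((q & r) -> ~q) is true, so ~[]((q & r) -> ~q) is false.
    At 0: []((q & r) -> ~q) requires (q & r) -> ~q at every successor {0}.
      At 0: (q & r) -> ~q is true.
    So []((q & r) -> ~q) is true at 0.
Satisfying worlds: {2, 3}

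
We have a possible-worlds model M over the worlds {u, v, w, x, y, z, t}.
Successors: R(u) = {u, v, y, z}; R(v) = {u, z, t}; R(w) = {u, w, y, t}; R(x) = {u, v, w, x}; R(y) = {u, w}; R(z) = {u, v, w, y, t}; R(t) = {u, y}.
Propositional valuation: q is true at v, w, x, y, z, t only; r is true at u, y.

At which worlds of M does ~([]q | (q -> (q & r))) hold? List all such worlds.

Let φ = ~([]q | (q -> (q & r))). Evaluate φ at each world:
  u (successors {u, v, y, z}): φ is false.
  v (successors {u, z, t}): φ is true.
  w (successors {u, w, y, t}): φ is true.
  x (successors {u, v, w, x}): φ is true.
  y (successors {u, w}): φ is false.
  z (successors {u, v, w, y, t}): φ is true.
  t (successors {u, y}): φ is true.
For instance, at v:
  At v: []q | (q -> (q & r)) is false, so ~([]q | (q -> (q & r))) is true.
    At v: []q is false, q -> (q & r) is false, so []q | (q -> (q & r)) is false.
      At v: []q requires q at every successor {u, z, t}.
        q fails at u, so []q is false at v.
Satisfying worlds: {v, w, x, z, t}

v, w, x, z, t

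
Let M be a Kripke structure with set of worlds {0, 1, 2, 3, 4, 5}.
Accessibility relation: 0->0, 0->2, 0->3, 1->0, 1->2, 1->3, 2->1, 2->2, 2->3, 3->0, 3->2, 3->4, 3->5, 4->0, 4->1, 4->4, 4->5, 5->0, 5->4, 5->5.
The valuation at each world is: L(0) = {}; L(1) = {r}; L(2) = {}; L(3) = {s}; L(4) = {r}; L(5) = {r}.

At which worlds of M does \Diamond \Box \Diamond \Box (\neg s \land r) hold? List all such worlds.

none

Recall that \Box ψ holds at a world iff ψ holds at every accessible world, and \Diamond ψ holds iff ψ holds at some accessible world.
Let φ = \Diamond \Box \Diamond \Box (\neg s \land r). Evaluate φ at each world:
  0 (successors {0, 2, 3}): φ is false.
  1 (successors {0, 2, 3}): φ is false.
  2 (successors {1, 2, 3}): φ is false.
  3 (successors {0, 2, 4, 5}): φ is false.
  4 (successors {0, 1, 4, 5}): φ is false.
  5 (successors {0, 4, 5}): φ is false.
For instance, at 3:
  At 3: \Diamond \Box \Diamond \Box (\neg s \land r) requires \Box \Diamond \Box (\neg s \land r) at some successor in {0, 2, 4, 5}.
    At 0: \Box \Diamond \Box (\neg s \land r) is false.
    At 2: \Box \Diamond \Box (\neg s \land r) is false.
    At 4: \Box \Diamond \Box (\neg s \land r) is false.
    At 5: \Box \Diamond \Box (\neg s \land r) is false.
  So \Diamond \Box \Diamond \Box (\neg s \land r) is false at 3.
Satisfying worlds: none.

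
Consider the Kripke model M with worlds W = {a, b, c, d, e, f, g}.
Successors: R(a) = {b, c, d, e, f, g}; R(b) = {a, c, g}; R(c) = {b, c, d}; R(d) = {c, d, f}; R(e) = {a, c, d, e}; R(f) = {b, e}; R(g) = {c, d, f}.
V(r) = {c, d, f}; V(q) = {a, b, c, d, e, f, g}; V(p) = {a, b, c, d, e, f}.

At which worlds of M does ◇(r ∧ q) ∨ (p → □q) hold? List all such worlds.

Let φ = ◇(r ∧ q) ∨ (p → □q). Evaluate φ at each world:
  a (successors {b, c, d, e, f, g}): φ is true.
  b (successors {a, c, g}): φ is true.
  c (successors {b, c, d}): φ is true.
  d (successors {c, d, f}): φ is true.
  e (successors {a, c, d, e}): φ is true.
  f (successors {b, e}): φ is true.
  g (successors {c, d, f}): φ is true.
For instance, at e:
  At e: ◇(r ∧ q) is true, p → □q is true, so ◇(r ∧ q) ∨ (p → □q) is true.
    At e: ◇(r ∧ q) requires r ∧ q at some successor in {a, c, d, e}.
      r ∧ q holds at c, so ◇(r ∧ q) is true at e.
    At e: p is true, □q is true, so p → □q is true.
      At e: □q requires q at every successor {a, c, d, e}.
        At a: q is true.
        At c: q is true.
        At d: q is true.
        At e: q is true.
      So □q is true at e.
Satisfying worlds: {a, b, c, d, e, f, g}

a, b, c, d, e, f, g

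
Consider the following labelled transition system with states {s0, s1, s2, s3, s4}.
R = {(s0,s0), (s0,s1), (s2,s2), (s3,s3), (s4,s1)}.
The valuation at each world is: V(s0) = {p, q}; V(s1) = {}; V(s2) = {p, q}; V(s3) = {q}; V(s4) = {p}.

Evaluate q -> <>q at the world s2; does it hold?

At s2: q is true, <>q is true, so q -> <>q is true.
  At s2: <>q requires q at some successor in {s2}.
    q holds at s2, so <>q is true at s2.

Yes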